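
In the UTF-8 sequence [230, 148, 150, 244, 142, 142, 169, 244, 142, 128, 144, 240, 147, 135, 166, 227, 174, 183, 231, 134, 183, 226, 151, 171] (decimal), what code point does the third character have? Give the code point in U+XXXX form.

U+10E010

Offset 0: leading byte 0xE6 = 11100110 → 3-byte char #1 = E6 94 96.
Offset 3: leading byte 0xF4 = 11110100 → 4-byte char #2 = F4 8E 8E A9.
Offset 7: leading byte 0xF4 = 11110100 → 4-byte char #3 = F4 8E 80 90.
Leading byte 0xF4 = 11110100 matches 11110xxx → 4-byte sequence.
Byte 1: 0xF4 = 11110100, payload 100 (3 bits).
Byte 2: 0x8E = 10001110 (10xxxxxx ✓), payload 001110.
Byte 3: 0x80 = 10000000 (10xxxxxx ✓), payload 000000.
Byte 4: 0x90 = 10010000 (10xxxxxx ✓), payload 010000.
Concatenate: 100001110000000010000 = 0x10E010 (21 bits → U+10E010).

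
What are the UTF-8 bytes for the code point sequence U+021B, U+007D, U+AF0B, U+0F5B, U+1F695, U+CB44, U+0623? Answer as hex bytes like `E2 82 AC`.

U+021B: 2-byte form → C8 9B.
U+007D: 1-byte form → 7D.
U+AF0B: 3-byte form → EA BC 8B.
U+0F5B: 3-byte form → E0 BD 9B.
U+1F695: 4-byte form → F0 9F 9A 95.
U+CB44: 3-byte form → EC AD 84.
U+0623: 2-byte form → D8 A3.
Concatenated (18 bytes): C8 9B 7D EA BC 8B E0 BD 9B F0 9F 9A 95 EC AD 84 D8 A3.

C8 9B 7D EA BC 8B E0 BD 9B F0 9F 9A 95 EC AD 84 D8 A3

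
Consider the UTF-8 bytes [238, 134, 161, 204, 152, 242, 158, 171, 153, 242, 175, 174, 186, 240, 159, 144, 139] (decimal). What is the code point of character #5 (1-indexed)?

Offset 0: leading byte 0xEE = 11101110 → 3-byte char #1 = EE 86 A1.
Offset 3: leading byte 0xCC = 11001100 → 2-byte char #2 = CC 98.
Offset 5: leading byte 0xF2 = 11110010 → 4-byte char #3 = F2 9E AB 99.
Offset 9: leading byte 0xF2 = 11110010 → 4-byte char #4 = F2 AF AE BA.
Offset 13: leading byte 0xF0 = 11110000 → 4-byte char #5 = F0 9F 90 8B.
Leading byte 0xF0 = 11110000 matches 11110xxx → 4-byte sequence.
Byte 1: 0xF0 = 11110000, payload 000 (3 bits).
Byte 2: 0x9F = 10011111 (10xxxxxx ✓), payload 011111.
Byte 3: 0x90 = 10010000 (10xxxxxx ✓), payload 010000.
Byte 4: 0x8B = 10001011 (10xxxxxx ✓), payload 001011.
Concatenate: 000011111010000001011 = 0x1F40B (21 bits → U+1F40B).

U+1F40B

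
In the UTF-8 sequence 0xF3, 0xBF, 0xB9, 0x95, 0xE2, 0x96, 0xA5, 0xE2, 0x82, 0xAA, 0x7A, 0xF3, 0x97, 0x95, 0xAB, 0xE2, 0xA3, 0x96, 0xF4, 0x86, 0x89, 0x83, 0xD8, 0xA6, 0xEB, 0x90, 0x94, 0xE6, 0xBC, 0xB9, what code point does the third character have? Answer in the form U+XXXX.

Offset 0: leading byte 0xF3 = 11110011 → 4-byte char #1 = F3 BF B9 95.
Offset 4: leading byte 0xE2 = 11100010 → 3-byte char #2 = E2 96 A5.
Offset 7: leading byte 0xE2 = 11100010 → 3-byte char #3 = E2 82 AA.
Leading byte 0xE2 = 11100010 matches 1110xxxx → 3-byte sequence.
Byte 1: 0xE2 = 11100010, payload 0010 (4 bits).
Byte 2: 0x82 = 10000010 (10xxxxxx ✓), payload 000010.
Byte 3: 0xAA = 10101010 (10xxxxxx ✓), payload 101010.
Concatenate: 0010000010101010 = 0x20AA (16 bits → U+20AA).

U+20AA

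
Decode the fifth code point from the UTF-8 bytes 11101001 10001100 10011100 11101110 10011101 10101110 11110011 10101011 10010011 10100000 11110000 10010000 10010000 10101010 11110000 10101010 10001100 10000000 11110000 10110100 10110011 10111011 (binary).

Offset 0: leading byte 0xE9 = 11101001 → 3-byte char #1 = E9 8C 9C.
Offset 3: leading byte 0xEE = 11101110 → 3-byte char #2 = EE 9D AE.
Offset 6: leading byte 0xF3 = 11110011 → 4-byte char #3 = F3 AB 93 A0.
Offset 10: leading byte 0xF0 = 11110000 → 4-byte char #4 = F0 90 90 AA.
Offset 14: leading byte 0xF0 = 11110000 → 4-byte char #5 = F0 AA 8C 80.
Leading byte 0xF0 = 11110000 matches 11110xxx → 4-byte sequence.
Byte 1: 0xF0 = 11110000, payload 000 (3 bits).
Byte 2: 0xAA = 10101010 (10xxxxxx ✓), payload 101010.
Byte 3: 0x8C = 10001100 (10xxxxxx ✓), payload 001100.
Byte 4: 0x80 = 10000000 (10xxxxxx ✓), payload 000000.
Concatenate: 000101010001100000000 = 0x2A300 (21 bits → U+2A300).

U+2A300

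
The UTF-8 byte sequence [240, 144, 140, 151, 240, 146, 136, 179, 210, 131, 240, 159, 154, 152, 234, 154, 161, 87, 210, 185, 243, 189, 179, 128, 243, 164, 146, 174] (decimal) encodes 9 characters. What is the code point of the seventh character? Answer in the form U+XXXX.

U+04B9

Offset 0: leading byte 0xF0 = 11110000 → 4-byte char #1 = F0 90 8C 97.
Offset 4: leading byte 0xF0 = 11110000 → 4-byte char #2 = F0 92 88 B3.
Offset 8: leading byte 0xD2 = 11010010 → 2-byte char #3 = D2 83.
Offset 10: leading byte 0xF0 = 11110000 → 4-byte char #4 = F0 9F 9A 98.
Offset 14: leading byte 0xEA = 11101010 → 3-byte char #5 = EA 9A A1.
Offset 17: leading byte 0x57 = 01010111 → 1-byte char #6 = 57.
Offset 18: leading byte 0xD2 = 11010010 → 2-byte char #7 = D2 B9.
Leading byte 0xD2 = 11010010 matches 110xxxxx → 2-byte sequence.
Byte 1: 0xD2 = 11010010, payload 10010 (5 bits).
Byte 2: 0xB9 = 10111001 (10xxxxxx ✓), payload 111001.
Concatenate: 10010111001 = 0x4B9 (11 bits → U+04B9).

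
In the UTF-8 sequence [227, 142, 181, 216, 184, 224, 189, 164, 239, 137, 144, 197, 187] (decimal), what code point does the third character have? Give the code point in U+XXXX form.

Offset 0: leading byte 0xE3 = 11100011 → 3-byte char #1 = E3 8E B5.
Offset 3: leading byte 0xD8 = 11011000 → 2-byte char #2 = D8 B8.
Offset 5: leading byte 0xE0 = 11100000 → 3-byte char #3 = E0 BD A4.
Leading byte 0xE0 = 11100000 matches 1110xxxx → 3-byte sequence.
Byte 1: 0xE0 = 11100000, payload 0000 (4 bits).
Byte 2: 0xBD = 10111101 (10xxxxxx ✓), payload 111101.
Byte 3: 0xA4 = 10100100 (10xxxxxx ✓), payload 100100.
Concatenate: 0000111101100100 = 0xF64 (16 bits → U+0F64).

U+0F64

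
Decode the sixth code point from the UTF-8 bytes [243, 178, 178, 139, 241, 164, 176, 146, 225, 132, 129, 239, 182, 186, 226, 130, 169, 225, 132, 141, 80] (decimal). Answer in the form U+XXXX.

U+110D

Offset 0: leading byte 0xF3 = 11110011 → 4-byte char #1 = F3 B2 B2 8B.
Offset 4: leading byte 0xF1 = 11110001 → 4-byte char #2 = F1 A4 B0 92.
Offset 8: leading byte 0xE1 = 11100001 → 3-byte char #3 = E1 84 81.
Offset 11: leading byte 0xEF = 11101111 → 3-byte char #4 = EF B6 BA.
Offset 14: leading byte 0xE2 = 11100010 → 3-byte char #5 = E2 82 A9.
Offset 17: leading byte 0xE1 = 11100001 → 3-byte char #6 = E1 84 8D.
Leading byte 0xE1 = 11100001 matches 1110xxxx → 3-byte sequence.
Byte 1: 0xE1 = 11100001, payload 0001 (4 bits).
Byte 2: 0x84 = 10000100 (10xxxxxx ✓), payload 000100.
Byte 3: 0x8D = 10001101 (10xxxxxx ✓), payload 001101.
Concatenate: 0001000100001101 = 0x110D (16 bits → U+110D).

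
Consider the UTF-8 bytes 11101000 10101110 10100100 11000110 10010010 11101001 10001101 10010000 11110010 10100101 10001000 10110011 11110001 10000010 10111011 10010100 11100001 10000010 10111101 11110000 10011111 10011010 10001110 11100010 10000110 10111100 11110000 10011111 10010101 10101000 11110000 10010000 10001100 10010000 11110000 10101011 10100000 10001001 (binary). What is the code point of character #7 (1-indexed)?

U+1F68E

Offset 0: leading byte 0xE8 = 11101000 → 3-byte char #1 = E8 AE A4.
Offset 3: leading byte 0xC6 = 11000110 → 2-byte char #2 = C6 92.
Offset 5: leading byte 0xE9 = 11101001 → 3-byte char #3 = E9 8D 90.
Offset 8: leading byte 0xF2 = 11110010 → 4-byte char #4 = F2 A5 88 B3.
Offset 12: leading byte 0xF1 = 11110001 → 4-byte char #5 = F1 82 BB 94.
Offset 16: leading byte 0xE1 = 11100001 → 3-byte char #6 = E1 82 BD.
Offset 19: leading byte 0xF0 = 11110000 → 4-byte char #7 = F0 9F 9A 8E.
Leading byte 0xF0 = 11110000 matches 11110xxx → 4-byte sequence.
Byte 1: 0xF0 = 11110000, payload 000 (3 bits).
Byte 2: 0x9F = 10011111 (10xxxxxx ✓), payload 011111.
Byte 3: 0x9A = 10011010 (10xxxxxx ✓), payload 011010.
Byte 4: 0x8E = 10001110 (10xxxxxx ✓), payload 001110.
Concatenate: 000011111011010001110 = 0x1F68E (21 bits → U+1F68E).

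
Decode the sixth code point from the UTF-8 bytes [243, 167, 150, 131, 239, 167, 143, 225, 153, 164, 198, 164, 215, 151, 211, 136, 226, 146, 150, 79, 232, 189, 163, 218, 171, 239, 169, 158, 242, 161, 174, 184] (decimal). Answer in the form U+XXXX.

Offset 0: leading byte 0xF3 = 11110011 → 4-byte char #1 = F3 A7 96 83.
Offset 4: leading byte 0xEF = 11101111 → 3-byte char #2 = EF A7 8F.
Offset 7: leading byte 0xE1 = 11100001 → 3-byte char #3 = E1 99 A4.
Offset 10: leading byte 0xC6 = 11000110 → 2-byte char #4 = C6 A4.
Offset 12: leading byte 0xD7 = 11010111 → 2-byte char #5 = D7 97.
Offset 14: leading byte 0xD3 = 11010011 → 2-byte char #6 = D3 88.
Leading byte 0xD3 = 11010011 matches 110xxxxx → 2-byte sequence.
Byte 1: 0xD3 = 11010011, payload 10011 (5 bits).
Byte 2: 0x88 = 10001000 (10xxxxxx ✓), payload 001000.
Concatenate: 10011001000 = 0x4C8 (11 bits → U+04C8).

U+04C8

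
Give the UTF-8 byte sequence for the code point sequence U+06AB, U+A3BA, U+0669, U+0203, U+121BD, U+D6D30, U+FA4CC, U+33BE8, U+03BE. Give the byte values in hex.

DA AB EA 8E BA D9 A9 C8 83 F0 92 86 BD F3 96 B4 B0 F3 BA 93 8C F0 B3 AF A8 CE BE

U+06AB: 2-byte form → DA AB.
U+A3BA: 3-byte form → EA 8E BA.
U+0669: 2-byte form → D9 A9.
U+0203: 2-byte form → C8 83.
U+121BD: 4-byte form → F0 92 86 BD.
U+D6D30: 4-byte form → F3 96 B4 B0.
U+FA4CC: 4-byte form → F3 BA 93 8C.
U+33BE8: 4-byte form → F0 B3 AF A8.
U+03BE: 2-byte form → CE BE.
Concatenated (27 bytes): DA AB EA 8E BA D9 A9 C8 83 F0 92 86 BD F3 96 B4 B0 F3 BA 93 8C F0 B3 AF A8 CE BE.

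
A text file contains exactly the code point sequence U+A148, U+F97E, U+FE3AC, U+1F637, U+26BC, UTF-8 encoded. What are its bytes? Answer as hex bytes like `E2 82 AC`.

U+A148: 3-byte form → EA 85 88.
U+F97E: 3-byte form → EF A5 BE.
U+FE3AC: 4-byte form → F3 BE 8E AC.
U+1F637: 4-byte form → F0 9F 98 B7.
U+26BC: 3-byte form → E2 9A BC.
Concatenated (17 bytes): EA 85 88 EF A5 BE F3 BE 8E AC F0 9F 98 B7 E2 9A BC.

EA 85 88 EF A5 BE F3 BE 8E AC F0 9F 98 B7 E2 9A BC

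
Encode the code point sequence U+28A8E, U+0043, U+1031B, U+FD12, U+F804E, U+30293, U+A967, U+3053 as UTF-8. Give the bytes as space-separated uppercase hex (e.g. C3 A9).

F0 A8 AA 8E 43 F0 90 8C 9B EF B4 92 F3 B8 81 8E F0 B0 8A 93 EA A5 A7 E3 81 93

U+28A8E: 4-byte form → F0 A8 AA 8E.
U+0043: 1-byte form → 43.
U+1031B: 4-byte form → F0 90 8C 9B.
U+FD12: 3-byte form → EF B4 92.
U+F804E: 4-byte form → F3 B8 81 8E.
U+30293: 4-byte form → F0 B0 8A 93.
U+A967: 3-byte form → EA A5 A7.
U+3053: 3-byte form → E3 81 93.
Concatenated (26 bytes): F0 A8 AA 8E 43 F0 90 8C 9B EF B4 92 F3 B8 81 8E F0 B0 8A 93 EA A5 A7 E3 81 93.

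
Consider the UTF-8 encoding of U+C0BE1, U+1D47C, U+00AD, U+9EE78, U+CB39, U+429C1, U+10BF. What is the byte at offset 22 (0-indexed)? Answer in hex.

0x82

U+C0BE1 → 4-byte form F3 80 AF A1 at offsets 0–3.
U+1D47C → 4-byte form F0 9D 91 BC at offsets 4–7.
U+00AD → 2-byte form C2 AD at offsets 8–9.
U+9EE78 → 4-byte form F2 9E B9 B8 at offsets 10–13.
U+CB39 → 3-byte form EC AC B9 at offsets 14–16.
U+429C1 → 4-byte form F1 82 A7 81 at offsets 17–20.
U+10BF → 3-byte form E1 82 BF at offsets 21–23.
Offset 22 falls in char 7's range; it's byte 2 of E1 82 BF = 0x82.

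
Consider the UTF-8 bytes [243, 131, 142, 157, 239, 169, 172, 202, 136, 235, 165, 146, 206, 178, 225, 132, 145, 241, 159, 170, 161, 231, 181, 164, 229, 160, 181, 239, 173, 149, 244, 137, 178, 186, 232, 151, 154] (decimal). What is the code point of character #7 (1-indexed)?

Offset 0: leading byte 0xF3 = 11110011 → 4-byte char #1 = F3 83 8E 9D.
Offset 4: leading byte 0xEF = 11101111 → 3-byte char #2 = EF A9 AC.
Offset 7: leading byte 0xCA = 11001010 → 2-byte char #3 = CA 88.
Offset 9: leading byte 0xEB = 11101011 → 3-byte char #4 = EB A5 92.
Offset 12: leading byte 0xCE = 11001110 → 2-byte char #5 = CE B2.
Offset 14: leading byte 0xE1 = 11100001 → 3-byte char #6 = E1 84 91.
Offset 17: leading byte 0xF1 = 11110001 → 4-byte char #7 = F1 9F AA A1.
Leading byte 0xF1 = 11110001 matches 11110xxx → 4-byte sequence.
Byte 1: 0xF1 = 11110001, payload 001 (3 bits).
Byte 2: 0x9F = 10011111 (10xxxxxx ✓), payload 011111.
Byte 3: 0xAA = 10101010 (10xxxxxx ✓), payload 101010.
Byte 4: 0xA1 = 10100001 (10xxxxxx ✓), payload 100001.
Concatenate: 001011111101010100001 = 0x5FAA1 (21 bits → U+5FAA1).

U+5FAA1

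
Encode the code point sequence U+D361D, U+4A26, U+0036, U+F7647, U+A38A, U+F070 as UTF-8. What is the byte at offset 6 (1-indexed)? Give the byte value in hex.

1-indexed offset 6 is 0-indexed offset 5.
U+D361D → 4-byte form F3 93 98 9D at offsets 0–3.
U+4A26 → 3-byte form E4 A8 A6 at offsets 4–6.
Offset 5 falls in char 2's range; it's byte 2 of E4 A8 A6 = 0xA8.

0xA8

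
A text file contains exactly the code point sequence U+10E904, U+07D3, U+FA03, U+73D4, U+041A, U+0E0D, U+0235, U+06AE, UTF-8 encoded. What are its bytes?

U+10E904: 4-byte form → F4 8E A4 84.
U+07D3: 2-byte form → DF 93.
U+FA03: 3-byte form → EF A8 83.
U+73D4: 3-byte form → E7 8F 94.
U+041A: 2-byte form → D0 9A.
U+0E0D: 3-byte form → E0 B8 8D.
U+0235: 2-byte form → C8 B5.
U+06AE: 2-byte form → DA AE.
Concatenated (21 bytes): F4 8E A4 84 DF 93 EF A8 83 E7 8F 94 D0 9A E0 B8 8D C8 B5 DA AE.

F4 8E A4 84 DF 93 EF A8 83 E7 8F 94 D0 9A E0 B8 8D C8 B5 DA AE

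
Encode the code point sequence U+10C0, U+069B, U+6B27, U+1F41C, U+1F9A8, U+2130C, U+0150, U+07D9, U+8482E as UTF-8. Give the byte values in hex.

U+10C0: 3-byte form → E1 83 80.
U+069B: 2-byte form → DA 9B.
U+6B27: 3-byte form → E6 AC A7.
U+1F41C: 4-byte form → F0 9F 90 9C.
U+1F9A8: 4-byte form → F0 9F A6 A8.
U+2130C: 4-byte form → F0 A1 8C 8C.
U+0150: 2-byte form → C5 90.
U+07D9: 2-byte form → DF 99.
U+8482E: 4-byte form → F2 84 A0 AE.
Concatenated (28 bytes): E1 83 80 DA 9B E6 AC A7 F0 9F 90 9C F0 9F A6 A8 F0 A1 8C 8C C5 90 DF 99 F2 84 A0 AE.

E1 83 80 DA 9B E6 AC A7 F0 9F 90 9C F0 9F A6 A8 F0 A1 8C 8C C5 90 DF 99 F2 84 A0 AE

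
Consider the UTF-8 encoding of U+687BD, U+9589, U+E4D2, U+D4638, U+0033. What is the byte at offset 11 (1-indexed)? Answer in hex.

0xF3

1-indexed offset 11 is 0-indexed offset 10.
U+687BD → 4-byte form F1 A8 9E BD at offsets 0–3.
U+9589 → 3-byte form E9 96 89 at offsets 4–6.
U+E4D2 → 3-byte form EE 93 92 at offsets 7–9.
U+D4638 → 4-byte form F3 94 98 B8 at offsets 10–13.
Offset 10 falls in char 4's range; it's byte 1 of F3 94 98 B8 = 0xF3.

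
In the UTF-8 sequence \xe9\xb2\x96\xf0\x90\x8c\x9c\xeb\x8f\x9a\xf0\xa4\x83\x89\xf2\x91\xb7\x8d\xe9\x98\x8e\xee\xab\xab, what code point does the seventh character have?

Offset 0: leading byte 0xE9 = 11101001 → 3-byte char #1 = E9 B2 96.
Offset 3: leading byte 0xF0 = 11110000 → 4-byte char #2 = F0 90 8C 9C.
Offset 7: leading byte 0xEB = 11101011 → 3-byte char #3 = EB 8F 9A.
Offset 10: leading byte 0xF0 = 11110000 → 4-byte char #4 = F0 A4 83 89.
Offset 14: leading byte 0xF2 = 11110010 → 4-byte char #5 = F2 91 B7 8D.
Offset 18: leading byte 0xE9 = 11101001 → 3-byte char #6 = E9 98 8E.
Offset 21: leading byte 0xEE = 11101110 → 3-byte char #7 = EE AB AB.
Leading byte 0xEE = 11101110 matches 1110xxxx → 3-byte sequence.
Byte 1: 0xEE = 11101110, payload 1110 (4 bits).
Byte 2: 0xAB = 10101011 (10xxxxxx ✓), payload 101011.
Byte 3: 0xAB = 10101011 (10xxxxxx ✓), payload 101011.
Concatenate: 1110101011101011 = 0xEAEB (16 bits → U+EAEB).

U+EAEB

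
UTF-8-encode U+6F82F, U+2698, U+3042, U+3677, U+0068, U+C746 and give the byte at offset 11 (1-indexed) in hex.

0xE3

1-indexed offset 11 is 0-indexed offset 10.
U+6F82F → 4-byte form F1 AF A0 AF at offsets 0–3.
U+2698 → 3-byte form E2 9A 98 at offsets 4–6.
U+3042 → 3-byte form E3 81 82 at offsets 7–9.
U+3677 → 3-byte form E3 99 B7 at offsets 10–12.
Offset 10 falls in char 4's range; it's byte 1 of E3 99 B7 = 0xE3.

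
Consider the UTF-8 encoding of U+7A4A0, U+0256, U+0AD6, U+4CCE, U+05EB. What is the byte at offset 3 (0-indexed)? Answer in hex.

U+7A4A0 → 4-byte form F1 BA 92 A0 at offsets 0–3.
Offset 3 falls in char 1's range; it's byte 4 of F1 BA 92 A0 = 0xA0.

0xA0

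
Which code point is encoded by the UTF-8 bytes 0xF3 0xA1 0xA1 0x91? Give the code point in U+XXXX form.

Leading byte 0xF3 = 11110011 matches 11110xxx → 4-byte sequence.
Byte 1: 0xF3 = 11110011, payload 011 (3 bits).
Byte 2: 0xA1 = 10100001 (10xxxxxx ✓), payload 100001.
Byte 3: 0xA1 = 10100001 (10xxxxxx ✓), payload 100001.
Byte 4: 0x91 = 10010001 (10xxxxxx ✓), payload 010001.
Concatenate: 011100001100001010001 = 0xE1851 (21 bits → U+E1851).

U+E1851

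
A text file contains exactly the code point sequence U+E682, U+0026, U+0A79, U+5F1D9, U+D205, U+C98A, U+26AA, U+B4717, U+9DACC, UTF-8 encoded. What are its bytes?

EE 9A 82 26 E0 A9 B9 F1 9F 87 99 ED 88 85 EC A6 8A E2 9A AA F2 B4 9C 97 F2 9D AB 8C

U+E682: 3-byte form → EE 9A 82.
U+0026: 1-byte form → 26.
U+0A79: 3-byte form → E0 A9 B9.
U+5F1D9: 4-byte form → F1 9F 87 99.
U+D205: 3-byte form → ED 88 85.
U+C98A: 3-byte form → EC A6 8A.
U+26AA: 3-byte form → E2 9A AA.
U+B4717: 4-byte form → F2 B4 9C 97.
U+9DACC: 4-byte form → F2 9D AB 8C.
Concatenated (28 bytes): EE 9A 82 26 E0 A9 B9 F1 9F 87 99 ED 88 85 EC A6 8A E2 9A AA F2 B4 9C 97 F2 9D AB 8C.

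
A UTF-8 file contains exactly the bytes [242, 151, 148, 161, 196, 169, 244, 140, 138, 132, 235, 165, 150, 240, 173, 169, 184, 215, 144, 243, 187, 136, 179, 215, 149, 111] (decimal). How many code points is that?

9

Byte at offset 0: 0xF2 = 11110010 → 4-byte char (#1). Advance 4.
Byte at offset 4: 0xC4 = 11000100 → 2-byte char (#2). Advance 2.
Byte at offset 6: 0xF4 = 11110100 → 4-byte char (#3). Advance 4.
Byte at offset 10: 0xEB = 11101011 → 3-byte char (#4). Advance 3.
Byte at offset 13: 0xF0 = 11110000 → 4-byte char (#5). Advance 4.
Byte at offset 17: 0xD7 = 11010111 → 2-byte char (#6). Advance 2.
Byte at offset 19: 0xF3 = 11110011 → 4-byte char (#7). Advance 4.
Byte at offset 23: 0xD7 = 11010111 → 2-byte char (#8). Advance 2.
Byte at offset 25: 0x6F = 01101111 → 1-byte char (#9). Advance 1.
Reached end at offset 26 after 9 code points.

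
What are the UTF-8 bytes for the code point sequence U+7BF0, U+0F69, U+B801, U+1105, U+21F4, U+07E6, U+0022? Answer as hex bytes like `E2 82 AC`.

E7 AF B0 E0 BD A9 EB A0 81 E1 84 85 E2 87 B4 DF A6 22

U+7BF0: 3-byte form → E7 AF B0.
U+0F69: 3-byte form → E0 BD A9.
U+B801: 3-byte form → EB A0 81.
U+1105: 3-byte form → E1 84 85.
U+21F4: 3-byte form → E2 87 B4.
U+07E6: 2-byte form → DF A6.
U+0022: 1-byte form → 22.
Concatenated (18 bytes): E7 AF B0 E0 BD A9 EB A0 81 E1 84 85 E2 87 B4 DF A6 22.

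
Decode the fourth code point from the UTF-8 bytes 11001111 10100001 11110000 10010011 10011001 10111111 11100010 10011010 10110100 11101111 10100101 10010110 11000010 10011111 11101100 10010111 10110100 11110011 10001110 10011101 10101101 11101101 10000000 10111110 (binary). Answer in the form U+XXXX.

Offset 0: leading byte 0xCF = 11001111 → 2-byte char #1 = CF A1.
Offset 2: leading byte 0xF0 = 11110000 → 4-byte char #2 = F0 93 99 BF.
Offset 6: leading byte 0xE2 = 11100010 → 3-byte char #3 = E2 9A B4.
Offset 9: leading byte 0xEF = 11101111 → 3-byte char #4 = EF A5 96.
Leading byte 0xEF = 11101111 matches 1110xxxx → 3-byte sequence.
Byte 1: 0xEF = 11101111, payload 1111 (4 bits).
Byte 2: 0xA5 = 10100101 (10xxxxxx ✓), payload 100101.
Byte 3: 0x96 = 10010110 (10xxxxxx ✓), payload 010110.
Concatenate: 1111100101010110 = 0xF956 (16 bits → U+F956).

U+F956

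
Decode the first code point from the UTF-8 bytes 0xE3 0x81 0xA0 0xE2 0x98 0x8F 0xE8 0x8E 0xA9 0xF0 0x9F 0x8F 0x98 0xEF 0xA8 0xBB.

Offset 0: leading byte 0xE3 = 11100011 → 3-byte char #1 = E3 81 A0.
Leading byte 0xE3 = 11100011 matches 1110xxxx → 3-byte sequence.
Byte 1: 0xE3 = 11100011, payload 0011 (4 bits).
Byte 2: 0x81 = 10000001 (10xxxxxx ✓), payload 000001.
Byte 3: 0xA0 = 10100000 (10xxxxxx ✓), payload 100000.
Concatenate: 0011000001100000 = 0x3060 (16 bits → U+3060).

U+3060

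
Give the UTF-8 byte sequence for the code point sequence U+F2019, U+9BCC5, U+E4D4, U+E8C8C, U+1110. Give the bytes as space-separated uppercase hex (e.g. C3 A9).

U+F2019: 4-byte form → F3 B2 80 99.
U+9BCC5: 4-byte form → F2 9B B3 85.
U+E4D4: 3-byte form → EE 93 94.
U+E8C8C: 4-byte form → F3 A8 B2 8C.
U+1110: 3-byte form → E1 84 90.
Concatenated (18 bytes): F3 B2 80 99 F2 9B B3 85 EE 93 94 F3 A8 B2 8C E1 84 90.

F3 B2 80 99 F2 9B B3 85 EE 93 94 F3 A8 B2 8C E1 84 90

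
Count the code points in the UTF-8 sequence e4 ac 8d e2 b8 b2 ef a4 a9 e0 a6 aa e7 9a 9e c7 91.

Byte at offset 0: 0xE4 = 11100100 → 3-byte char (#1). Advance 3.
Byte at offset 3: 0xE2 = 11100010 → 3-byte char (#2). Advance 3.
Byte at offset 6: 0xEF = 11101111 → 3-byte char (#3). Advance 3.
Byte at offset 9: 0xE0 = 11100000 → 3-byte char (#4). Advance 3.
Byte at offset 12: 0xE7 = 11100111 → 3-byte char (#5). Advance 3.
Byte at offset 15: 0xC7 = 11000111 → 2-byte char (#6). Advance 2.
Reached end at offset 17 after 6 code points.

6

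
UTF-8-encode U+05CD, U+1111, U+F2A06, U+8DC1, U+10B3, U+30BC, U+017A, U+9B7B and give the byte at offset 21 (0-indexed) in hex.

0xAD

U+05CD → 2-byte form D7 8D at offsets 0–1.
U+1111 → 3-byte form E1 84 91 at offsets 2–4.
U+F2A06 → 4-byte form F3 B2 A8 86 at offsets 5–8.
U+8DC1 → 3-byte form E8 B7 81 at offsets 9–11.
U+10B3 → 3-byte form E1 82 B3 at offsets 12–14.
U+30BC → 3-byte form E3 82 BC at offsets 15–17.
U+017A → 2-byte form C5 BA at offsets 18–19.
U+9B7B → 3-byte form E9 AD BB at offsets 20–22.
Offset 21 falls in char 8's range; it's byte 2 of E9 AD BB = 0xAD.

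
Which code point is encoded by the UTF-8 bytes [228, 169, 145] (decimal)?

Leading byte 0xE4 = 11100100 matches 1110xxxx → 3-byte sequence.
Byte 1: 0xE4 = 11100100, payload 0100 (4 bits).
Byte 2: 0xA9 = 10101001 (10xxxxxx ✓), payload 101001.
Byte 3: 0x91 = 10010001 (10xxxxxx ✓), payload 010001.
Concatenate: 0100101001010001 = 0x4A51 (16 bits → U+4A51).

U+4A51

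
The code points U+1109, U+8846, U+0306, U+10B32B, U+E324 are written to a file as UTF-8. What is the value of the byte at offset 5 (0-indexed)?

U+1109 → 3-byte form E1 84 89 at offsets 0–2.
U+8846 → 3-byte form E8 A1 86 at offsets 3–5.
Offset 5 falls in char 2's range; it's byte 3 of E8 A1 86 = 0x86.

0x86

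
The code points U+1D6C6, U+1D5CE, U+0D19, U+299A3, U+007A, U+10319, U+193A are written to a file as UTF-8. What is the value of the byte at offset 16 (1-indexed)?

0x7A

1-indexed offset 16 is 0-indexed offset 15.
U+1D6C6 → 4-byte form F0 9D 9B 86 at offsets 0–3.
U+1D5CE → 4-byte form F0 9D 97 8E at offsets 4–7.
U+0D19 → 3-byte form E0 B4 99 at offsets 8–10.
U+299A3 → 4-byte form F0 A9 A6 A3 at offsets 11–14.
U+007A → 1-byte form 7A at offsets 15–15.
Offset 15 falls in char 5's range; it's byte 1 of 7A = 0x7A.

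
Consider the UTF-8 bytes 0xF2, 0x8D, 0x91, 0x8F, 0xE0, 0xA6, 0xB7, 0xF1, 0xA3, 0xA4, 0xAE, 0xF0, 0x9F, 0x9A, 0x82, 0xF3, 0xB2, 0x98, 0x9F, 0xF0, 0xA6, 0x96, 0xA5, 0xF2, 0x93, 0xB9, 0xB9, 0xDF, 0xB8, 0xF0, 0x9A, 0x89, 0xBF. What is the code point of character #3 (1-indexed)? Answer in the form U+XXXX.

U+6392E

Offset 0: leading byte 0xF2 = 11110010 → 4-byte char #1 = F2 8D 91 8F.
Offset 4: leading byte 0xE0 = 11100000 → 3-byte char #2 = E0 A6 B7.
Offset 7: leading byte 0xF1 = 11110001 → 4-byte char #3 = F1 A3 A4 AE.
Leading byte 0xF1 = 11110001 matches 11110xxx → 4-byte sequence.
Byte 1: 0xF1 = 11110001, payload 001 (3 bits).
Byte 2: 0xA3 = 10100011 (10xxxxxx ✓), payload 100011.
Byte 3: 0xA4 = 10100100 (10xxxxxx ✓), payload 100100.
Byte 4: 0xAE = 10101110 (10xxxxxx ✓), payload 101110.
Concatenate: 001100011100100101110 = 0x6392E (21 bits → U+6392E).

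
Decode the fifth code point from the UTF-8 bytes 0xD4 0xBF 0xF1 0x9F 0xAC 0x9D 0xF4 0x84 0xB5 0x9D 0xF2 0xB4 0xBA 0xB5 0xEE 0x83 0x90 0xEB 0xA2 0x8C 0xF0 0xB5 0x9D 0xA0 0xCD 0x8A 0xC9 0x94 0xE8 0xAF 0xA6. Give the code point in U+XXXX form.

Offset 0: leading byte 0xD4 = 11010100 → 2-byte char #1 = D4 BF.
Offset 2: leading byte 0xF1 = 11110001 → 4-byte char #2 = F1 9F AC 9D.
Offset 6: leading byte 0xF4 = 11110100 → 4-byte char #3 = F4 84 B5 9D.
Offset 10: leading byte 0xF2 = 11110010 → 4-byte char #4 = F2 B4 BA B5.
Offset 14: leading byte 0xEE = 11101110 → 3-byte char #5 = EE 83 90.
Leading byte 0xEE = 11101110 matches 1110xxxx → 3-byte sequence.
Byte 1: 0xEE = 11101110, payload 1110 (4 bits).
Byte 2: 0x83 = 10000011 (10xxxxxx ✓), payload 000011.
Byte 3: 0x90 = 10010000 (10xxxxxx ✓), payload 010000.
Concatenate: 1110000011010000 = 0xE0D0 (16 bits → U+E0D0).

U+E0D0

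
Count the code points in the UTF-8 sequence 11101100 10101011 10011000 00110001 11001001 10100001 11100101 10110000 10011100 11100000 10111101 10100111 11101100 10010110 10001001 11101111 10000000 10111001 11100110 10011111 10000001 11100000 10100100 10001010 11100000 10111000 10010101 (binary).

Byte at offset 0: 0xEC = 11101100 → 3-byte char (#1). Advance 3.
Byte at offset 3: 0x31 = 00110001 → 1-byte char (#2). Advance 1.
Byte at offset 4: 0xC9 = 11001001 → 2-byte char (#3). Advance 2.
Byte at offset 6: 0xE5 = 11100101 → 3-byte char (#4). Advance 3.
Byte at offset 9: 0xE0 = 11100000 → 3-byte char (#5). Advance 3.
Byte at offset 12: 0xEC = 11101100 → 3-byte char (#6). Advance 3.
Byte at offset 15: 0xEF = 11101111 → 3-byte char (#7). Advance 3.
Byte at offset 18: 0xE6 = 11100110 → 3-byte char (#8). Advance 3.
Byte at offset 21: 0xE0 = 11100000 → 3-byte char (#9). Advance 3.
Byte at offset 24: 0xE0 = 11100000 → 3-byte char (#10). Advance 3.
Reached end at offset 27 after 10 code points.

10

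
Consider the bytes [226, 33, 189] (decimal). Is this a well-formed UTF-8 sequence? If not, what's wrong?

invalid (non-continuation byte where continuation expected)

Leading byte 0xE2 = 11100010 → 3-byte form.
Byte 2 is 0x21 = 00100001, which is not 10xxxxxx — expected a continuation byte.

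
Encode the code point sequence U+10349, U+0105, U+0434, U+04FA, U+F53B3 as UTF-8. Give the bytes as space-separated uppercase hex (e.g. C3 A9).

U+10349: 4-byte form → F0 90 8D 89.
U+0105: 2-byte form → C4 85.
U+0434: 2-byte form → D0 B4.
U+04FA: 2-byte form → D3 BA.
U+F53B3: 4-byte form → F3 B5 8E B3.
Concatenated (14 bytes): F0 90 8D 89 C4 85 D0 B4 D3 BA F3 B5 8E B3.

F0 90 8D 89 C4 85 D0 B4 D3 BA F3 B5 8E B3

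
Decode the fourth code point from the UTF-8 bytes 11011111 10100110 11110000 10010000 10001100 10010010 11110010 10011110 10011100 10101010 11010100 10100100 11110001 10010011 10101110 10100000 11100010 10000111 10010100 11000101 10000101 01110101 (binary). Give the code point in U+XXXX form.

U+0524

Offset 0: leading byte 0xDF = 11011111 → 2-byte char #1 = DF A6.
Offset 2: leading byte 0xF0 = 11110000 → 4-byte char #2 = F0 90 8C 92.
Offset 6: leading byte 0xF2 = 11110010 → 4-byte char #3 = F2 9E 9C AA.
Offset 10: leading byte 0xD4 = 11010100 → 2-byte char #4 = D4 A4.
Leading byte 0xD4 = 11010100 matches 110xxxxx → 2-byte sequence.
Byte 1: 0xD4 = 11010100, payload 10100 (5 bits).
Byte 2: 0xA4 = 10100100 (10xxxxxx ✓), payload 100100.
Concatenate: 10100100100 = 0x524 (11 bits → U+0524).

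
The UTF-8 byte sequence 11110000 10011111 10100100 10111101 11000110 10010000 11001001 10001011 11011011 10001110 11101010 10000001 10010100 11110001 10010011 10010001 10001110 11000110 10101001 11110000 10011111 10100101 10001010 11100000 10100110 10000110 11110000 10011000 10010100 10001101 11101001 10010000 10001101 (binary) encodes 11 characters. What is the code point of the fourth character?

U+06CE

Offset 0: leading byte 0xF0 = 11110000 → 4-byte char #1 = F0 9F A4 BD.
Offset 4: leading byte 0xC6 = 11000110 → 2-byte char #2 = C6 90.
Offset 6: leading byte 0xC9 = 11001001 → 2-byte char #3 = C9 8B.
Offset 8: leading byte 0xDB = 11011011 → 2-byte char #4 = DB 8E.
Leading byte 0xDB = 11011011 matches 110xxxxx → 2-byte sequence.
Byte 1: 0xDB = 11011011, payload 11011 (5 bits).
Byte 2: 0x8E = 10001110 (10xxxxxx ✓), payload 001110.
Concatenate: 11011001110 = 0x6CE (11 bits → U+06CE).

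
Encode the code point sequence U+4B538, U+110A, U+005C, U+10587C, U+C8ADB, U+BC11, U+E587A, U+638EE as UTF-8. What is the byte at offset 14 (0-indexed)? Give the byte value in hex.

U+4B538 → 4-byte form F1 8B 94 B8 at offsets 0–3.
U+110A → 3-byte form E1 84 8A at offsets 4–6.
U+005C → 1-byte form 5C at offsets 7–7.
U+10587C → 4-byte form F4 85 A1 BC at offsets 8–11.
U+C8ADB → 4-byte form F3 88 AB 9B at offsets 12–15.
Offset 14 falls in char 5's range; it's byte 3 of F3 88 AB 9B = 0xAB.

0xAB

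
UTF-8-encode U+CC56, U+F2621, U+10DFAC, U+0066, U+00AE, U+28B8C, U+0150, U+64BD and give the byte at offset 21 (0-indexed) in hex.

0x92

U+CC56 → 3-byte form EC B1 96 at offsets 0–2.
U+F2621 → 4-byte form F3 B2 98 A1 at offsets 3–6.
U+10DFAC → 4-byte form F4 8D BE AC at offsets 7–10.
U+0066 → 1-byte form 66 at offsets 11–11.
U+00AE → 2-byte form C2 AE at offsets 12–13.
U+28B8C → 4-byte form F0 A8 AE 8C at offsets 14–17.
U+0150 → 2-byte form C5 90 at offsets 18–19.
U+64BD → 3-byte form E6 92 BD at offsets 20–22.
Offset 21 falls in char 8's range; it's byte 2 of E6 92 BD = 0x92.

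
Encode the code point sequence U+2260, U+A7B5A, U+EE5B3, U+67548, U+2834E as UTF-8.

E2 89 A0 F2 A7 AD 9A F3 AE 96 B3 F1 A7 95 88 F0 A8 8D 8E

U+2260: 3-byte form → E2 89 A0.
U+A7B5A: 4-byte form → F2 A7 AD 9A.
U+EE5B3: 4-byte form → F3 AE 96 B3.
U+67548: 4-byte form → F1 A7 95 88.
U+2834E: 4-byte form → F0 A8 8D 8E.
Concatenated (19 bytes): E2 89 A0 F2 A7 AD 9A F3 AE 96 B3 F1 A7 95 88 F0 A8 8D 8E.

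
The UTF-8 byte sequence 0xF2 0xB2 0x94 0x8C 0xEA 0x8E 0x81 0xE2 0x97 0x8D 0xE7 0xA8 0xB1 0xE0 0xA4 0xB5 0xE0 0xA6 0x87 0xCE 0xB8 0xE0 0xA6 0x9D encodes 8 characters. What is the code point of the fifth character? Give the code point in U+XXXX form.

Offset 0: leading byte 0xF2 = 11110010 → 4-byte char #1 = F2 B2 94 8C.
Offset 4: leading byte 0xEA = 11101010 → 3-byte char #2 = EA 8E 81.
Offset 7: leading byte 0xE2 = 11100010 → 3-byte char #3 = E2 97 8D.
Offset 10: leading byte 0xE7 = 11100111 → 3-byte char #4 = E7 A8 B1.
Offset 13: leading byte 0xE0 = 11100000 → 3-byte char #5 = E0 A4 B5.
Leading byte 0xE0 = 11100000 matches 1110xxxx → 3-byte sequence.
Byte 1: 0xE0 = 11100000, payload 0000 (4 bits).
Byte 2: 0xA4 = 10100100 (10xxxxxx ✓), payload 100100.
Byte 3: 0xB5 = 10110101 (10xxxxxx ✓), payload 110101.
Concatenate: 0000100100110101 = 0x935 (16 bits → U+0935).

U+0935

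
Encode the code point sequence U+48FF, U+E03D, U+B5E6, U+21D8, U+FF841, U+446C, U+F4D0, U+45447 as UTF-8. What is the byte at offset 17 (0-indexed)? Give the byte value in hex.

U+48FF → 3-byte form E4 A3 BF at offsets 0–2.
U+E03D → 3-byte form EE 80 BD at offsets 3–5.
U+B5E6 → 3-byte form EB 97 A6 at offsets 6–8.
U+21D8 → 3-byte form E2 87 98 at offsets 9–11.
U+FF841 → 4-byte form F3 BF A1 81 at offsets 12–15.
U+446C → 3-byte form E4 91 AC at offsets 16–18.
Offset 17 falls in char 6's range; it's byte 2 of E4 91 AC = 0x91.

0x91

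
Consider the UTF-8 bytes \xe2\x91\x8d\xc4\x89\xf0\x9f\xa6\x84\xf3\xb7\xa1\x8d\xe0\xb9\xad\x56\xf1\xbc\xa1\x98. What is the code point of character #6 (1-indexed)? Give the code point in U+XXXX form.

Offset 0: leading byte 0xE2 = 11100010 → 3-byte char #1 = E2 91 8D.
Offset 3: leading byte 0xC4 = 11000100 → 2-byte char #2 = C4 89.
Offset 5: leading byte 0xF0 = 11110000 → 4-byte char #3 = F0 9F A6 84.
Offset 9: leading byte 0xF3 = 11110011 → 4-byte char #4 = F3 B7 A1 8D.
Offset 13: leading byte 0xE0 = 11100000 → 3-byte char #5 = E0 B9 AD.
Offset 16: leading byte 0x56 = 01010110 → 1-byte char #6 = 56.
Leading byte 0x56 = 01010110 matches 0xxxxxxx → 1-byte sequence.
Byte 1: 0x56 = 01010110, payload 1010110 (7 bits).
Concatenate: 1010110 = 0x56 (7 bits → U+0056).

U+0056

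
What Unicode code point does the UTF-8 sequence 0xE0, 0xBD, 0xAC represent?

Leading byte 0xE0 = 11100000 matches 1110xxxx → 3-byte sequence.
Byte 1: 0xE0 = 11100000, payload 0000 (4 bits).
Byte 2: 0xBD = 10111101 (10xxxxxx ✓), payload 111101.
Byte 3: 0xAC = 10101100 (10xxxxxx ✓), payload 101100.
Concatenate: 0000111101101100 = 0xF6C (16 bits → U+0F6C).

U+0F6C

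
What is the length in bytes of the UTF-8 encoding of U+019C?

2

U+019C = 0x19C. UTF-8 uses 1 byte below 0x80, 2 below 0x800, 3 below 0x10000, 4 up to 0x10FFFF. 0x19C is in U+0080–U+07FF → 2 bytes.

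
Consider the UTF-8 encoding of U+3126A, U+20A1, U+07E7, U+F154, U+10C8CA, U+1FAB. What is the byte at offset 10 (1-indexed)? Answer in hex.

0xEF

1-indexed offset 10 is 0-indexed offset 9.
U+3126A → 4-byte form F0 B1 89 AA at offsets 0–3.
U+20A1 → 3-byte form E2 82 A1 at offsets 4–6.
U+07E7 → 2-byte form DF A7 at offsets 7–8.
U+F154 → 3-byte form EF 85 94 at offsets 9–11.
Offset 9 falls in char 4's range; it's byte 1 of EF 85 94 = 0xEF.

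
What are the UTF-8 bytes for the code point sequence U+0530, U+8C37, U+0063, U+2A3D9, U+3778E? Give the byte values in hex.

D4 B0 E8 B0 B7 63 F0 AA 8F 99 F0 B7 9E 8E

U+0530: 2-byte form → D4 B0.
U+8C37: 3-byte form → E8 B0 B7.
U+0063: 1-byte form → 63.
U+2A3D9: 4-byte form → F0 AA 8F 99.
U+3778E: 4-byte form → F0 B7 9E 8E.
Concatenated (14 bytes): D4 B0 E8 B0 B7 63 F0 AA 8F 99 F0 B7 9E 8E.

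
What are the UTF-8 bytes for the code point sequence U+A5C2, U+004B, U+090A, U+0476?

U+A5C2: 3-byte form → EA 97 82.
U+004B: 1-byte form → 4B.
U+090A: 3-byte form → E0 A4 8A.
U+0476: 2-byte form → D1 B6.
Concatenated (9 bytes): EA 97 82 4B E0 A4 8A D1 B6.

EA 97 82 4B E0 A4 8A D1 B6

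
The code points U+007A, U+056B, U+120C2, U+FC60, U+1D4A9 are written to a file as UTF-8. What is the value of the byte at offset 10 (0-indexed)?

0xF0

U+007A → 1-byte form 7A at offsets 0–0.
U+056B → 2-byte form D5 AB at offsets 1–2.
U+120C2 → 4-byte form F0 92 83 82 at offsets 3–6.
U+FC60 → 3-byte form EF B1 A0 at offsets 7–9.
U+1D4A9 → 4-byte form F0 9D 92 A9 at offsets 10–13.
Offset 10 falls in char 5's range; it's byte 1 of F0 9D 92 A9 = 0xF0.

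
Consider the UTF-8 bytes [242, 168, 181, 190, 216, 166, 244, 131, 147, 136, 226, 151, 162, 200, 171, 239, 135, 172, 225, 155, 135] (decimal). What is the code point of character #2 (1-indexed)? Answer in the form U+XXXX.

U+0626

Offset 0: leading byte 0xF2 = 11110010 → 4-byte char #1 = F2 A8 B5 BE.
Offset 4: leading byte 0xD8 = 11011000 → 2-byte char #2 = D8 A6.
Leading byte 0xD8 = 11011000 matches 110xxxxx → 2-byte sequence.
Byte 1: 0xD8 = 11011000, payload 11000 (5 bits).
Byte 2: 0xA6 = 10100110 (10xxxxxx ✓), payload 100110.
Concatenate: 11000100110 = 0x626 (11 bits → U+0626).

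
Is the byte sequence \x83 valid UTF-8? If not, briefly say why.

Byte 0x83 = 10000011 has the form 10xxxxxx — a continuation byte — but there is no preceding leading byte.

invalid (continuation byte with no leading byte)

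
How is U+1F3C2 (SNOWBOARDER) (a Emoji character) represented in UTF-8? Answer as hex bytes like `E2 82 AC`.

U+1F3C2 = 0x1F3C2 = 127938 decimal. In range U+10000–U+10FFFF → 4-byte form: 11110xxx 10xxxxxx 10xxxxxx 10xxxxxx.
Binary (21 bits): 000011111001111000010.
Split 3+6+6+6: 000 | 011111 | 001111 | 000010.
Byte 1: 11110000 = 0xF0.
Byte 2: 10011111 = 0x9F.
Byte 3: 10001111 = 0x8F.
Byte 4: 10000010 = 0x82.

F0 9F 8F 82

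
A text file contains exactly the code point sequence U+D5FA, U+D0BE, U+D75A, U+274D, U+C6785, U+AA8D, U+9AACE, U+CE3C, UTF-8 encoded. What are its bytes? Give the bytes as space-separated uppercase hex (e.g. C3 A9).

U+D5FA: 3-byte form → ED 97 BA.
U+D0BE: 3-byte form → ED 82 BE.
U+D75A: 3-byte form → ED 9D 9A.
U+274D: 3-byte form → E2 9D 8D.
U+C6785: 4-byte form → F3 86 9E 85.
U+AA8D: 3-byte form → EA AA 8D.
U+9AACE: 4-byte form → F2 9A AB 8E.
U+CE3C: 3-byte form → EC B8 BC.
Concatenated (26 bytes): ED 97 BA ED 82 BE ED 9D 9A E2 9D 8D F3 86 9E 85 EA AA 8D F2 9A AB 8E EC B8 BC.

ED 97 BA ED 82 BE ED 9D 9A E2 9D 8D F3 86 9E 85 EA AA 8D F2 9A AB 8E EC B8 BC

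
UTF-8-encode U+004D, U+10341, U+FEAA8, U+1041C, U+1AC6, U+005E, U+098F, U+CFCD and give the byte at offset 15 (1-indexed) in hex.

0xAB

1-indexed offset 15 is 0-indexed offset 14.
U+004D → 1-byte form 4D at offsets 0–0.
U+10341 → 4-byte form F0 90 8D 81 at offsets 1–4.
U+FEAA8 → 4-byte form F3 BE AA A8 at offsets 5–8.
U+1041C → 4-byte form F0 90 90 9C at offsets 9–12.
U+1AC6 → 3-byte form E1 AB 86 at offsets 13–15.
Offset 14 falls in char 5's range; it's byte 2 of E1 AB 86 = 0xAB.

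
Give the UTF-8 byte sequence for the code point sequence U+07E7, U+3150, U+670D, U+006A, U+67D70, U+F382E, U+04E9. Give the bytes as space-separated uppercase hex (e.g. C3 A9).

DF A7 E3 85 90 E6 9C 8D 6A F1 A7 B5 B0 F3 B3 A0 AE D3 A9

U+07E7: 2-byte form → DF A7.
U+3150: 3-byte form → E3 85 90.
U+670D: 3-byte form → E6 9C 8D.
U+006A: 1-byte form → 6A.
U+67D70: 4-byte form → F1 A7 B5 B0.
U+F382E: 4-byte form → F3 B3 A0 AE.
U+04E9: 2-byte form → D3 A9.
Concatenated (19 bytes): DF A7 E3 85 90 E6 9C 8D 6A F1 A7 B5 B0 F3 B3 A0 AE D3 A9.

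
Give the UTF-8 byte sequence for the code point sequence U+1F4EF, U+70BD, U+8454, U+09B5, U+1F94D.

F0 9F 93 AF E7 82 BD E8 91 94 E0 A6 B5 F0 9F A5 8D

U+1F4EF: 4-byte form → F0 9F 93 AF.
U+70BD: 3-byte form → E7 82 BD.
U+8454: 3-byte form → E8 91 94.
U+09B5: 3-byte form → E0 A6 B5.
U+1F94D: 4-byte form → F0 9F A5 8D.
Concatenated (17 bytes): F0 9F 93 AF E7 82 BD E8 91 94 E0 A6 B5 F0 9F A5 8D.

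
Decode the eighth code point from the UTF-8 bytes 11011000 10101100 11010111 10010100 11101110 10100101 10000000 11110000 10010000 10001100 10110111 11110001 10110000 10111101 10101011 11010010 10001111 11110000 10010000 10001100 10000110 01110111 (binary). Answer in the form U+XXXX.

U+0077

Offset 0: leading byte 0xD8 = 11011000 → 2-byte char #1 = D8 AC.
Offset 2: leading byte 0xD7 = 11010111 → 2-byte char #2 = D7 94.
Offset 4: leading byte 0xEE = 11101110 → 3-byte char #3 = EE A5 80.
Offset 7: leading byte 0xF0 = 11110000 → 4-byte char #4 = F0 90 8C B7.
Offset 11: leading byte 0xF1 = 11110001 → 4-byte char #5 = F1 B0 BD AB.
Offset 15: leading byte 0xD2 = 11010010 → 2-byte char #6 = D2 8F.
Offset 17: leading byte 0xF0 = 11110000 → 4-byte char #7 = F0 90 8C 86.
Offset 21: leading byte 0x77 = 01110111 → 1-byte char #8 = 77.
Leading byte 0x77 = 01110111 matches 0xxxxxxx → 1-byte sequence.
Byte 1: 0x77 = 01110111, payload 1110111 (7 bits).
Concatenate: 1110111 = 0x77 (7 bits → U+0077).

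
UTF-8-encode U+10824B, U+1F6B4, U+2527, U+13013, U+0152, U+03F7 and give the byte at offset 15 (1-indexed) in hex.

1-indexed offset 15 is 0-indexed offset 14.
U+10824B → 4-byte form F4 88 89 8B at offsets 0–3.
U+1F6B4 → 4-byte form F0 9F 9A B4 at offsets 4–7.
U+2527 → 3-byte form E2 94 A7 at offsets 8–10.
U+13013 → 4-byte form F0 93 80 93 at offsets 11–14.
Offset 14 falls in char 4's range; it's byte 4 of F0 93 80 93 = 0x93.

0x93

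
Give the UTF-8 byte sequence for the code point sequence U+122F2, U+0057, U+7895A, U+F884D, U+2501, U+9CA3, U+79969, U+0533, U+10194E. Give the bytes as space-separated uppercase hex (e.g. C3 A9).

F0 92 8B B2 57 F1 B8 A5 9A F3 B8 A1 8D E2 94 81 E9 B2 A3 F1 B9 A5 A9 D4 B3 F4 81 A5 8E

U+122F2: 4-byte form → F0 92 8B B2.
U+0057: 1-byte form → 57.
U+7895A: 4-byte form → F1 B8 A5 9A.
U+F884D: 4-byte form → F3 B8 A1 8D.
U+2501: 3-byte form → E2 94 81.
U+9CA3: 3-byte form → E9 B2 A3.
U+79969: 4-byte form → F1 B9 A5 A9.
U+0533: 2-byte form → D4 B3.
U+10194E: 4-byte form → F4 81 A5 8E.
Concatenated (29 bytes): F0 92 8B B2 57 F1 B8 A5 9A F3 B8 A1 8D E2 94 81 E9 B2 A3 F1 B9 A5 A9 D4 B3 F4 81 A5 8E.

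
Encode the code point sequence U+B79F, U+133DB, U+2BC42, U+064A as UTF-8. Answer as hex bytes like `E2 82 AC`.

EB 9E 9F F0 93 8F 9B F0 AB B1 82 D9 8A

U+B79F: 3-byte form → EB 9E 9F.
U+133DB: 4-byte form → F0 93 8F 9B.
U+2BC42: 4-byte form → F0 AB B1 82.
U+064A: 2-byte form → D9 8A.
Concatenated (13 bytes): EB 9E 9F F0 93 8F 9B F0 AB B1 82 D9 8A.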